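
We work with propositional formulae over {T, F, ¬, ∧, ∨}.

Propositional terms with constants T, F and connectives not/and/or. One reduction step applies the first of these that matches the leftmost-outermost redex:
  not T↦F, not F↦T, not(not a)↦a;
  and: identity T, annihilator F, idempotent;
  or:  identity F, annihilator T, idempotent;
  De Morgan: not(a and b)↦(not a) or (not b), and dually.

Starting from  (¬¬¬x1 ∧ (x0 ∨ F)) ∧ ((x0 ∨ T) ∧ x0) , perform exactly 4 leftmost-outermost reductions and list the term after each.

Answer: after 4 steps: (¬x1 ∧ x0) ∧ x0

Reduction:
  start: (¬¬¬x1 ∧ (x0 ∨ F)) ∧ ((x0 ∨ T) ∧ x0)
  step 1: (¬x1 ∧ (x0 ∨ F)) ∧ ((x0 ∨ T) ∧ x0)
  step 2: (¬x1 ∧ x0) ∧ ((x0 ∨ T) ∧ x0)
  step 3: (¬x1 ∧ x0) ∧ (T ∧ x0)
  step 4: (¬x1 ∧ x0) ∧ x0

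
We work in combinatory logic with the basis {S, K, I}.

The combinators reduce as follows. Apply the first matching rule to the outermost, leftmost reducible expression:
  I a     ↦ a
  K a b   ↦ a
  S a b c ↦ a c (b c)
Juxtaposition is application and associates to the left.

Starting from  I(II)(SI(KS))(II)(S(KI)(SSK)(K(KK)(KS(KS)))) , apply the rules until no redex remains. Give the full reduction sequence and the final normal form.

  start: I(II)(SI(KS))(II)(S(KI)(SSK)(K(KK)(KS(KS))))
  [1] II(SI(KS))(II)(S(KI)(SSK)(K(KK)(KS(KS))))
  [2] I(SI(KS))(II)(S(KI)(SSK)(K(KK)(KS(KS))))
  [3] SI(KS)(II)(S(KI)(SSK)(K(KK)(KS(KS))))
  [4] I(II)(KS(II))(S(KI)(SSK)(K(KK)(KS(KS))))
  [5] II(KS(II))(S(KI)(SSK)(K(KK)(KS(KS))))
  [6] I(KS(II))(S(KI)(SSK)(K(KK)(KS(KS))))
  [7] KS(II)(S(KI)(SSK)(K(KK)(KS(KS))))
  [8] S(S(KI)(SSK)(K(KK)(KS(KS))))
  [9] S(KI(K(KK)(KS(KS)))(SSK(K(KK)(KS(KS)))))
  [10] S(I(SSK(K(KK)(KS(KS)))))
  [11] S(SSK(K(KK)(KS(KS))))
  [12] S(S(K(KK)(KS(KS)))(K(K(KK)(KS(KS)))))
  [13] S(S(KK)(K(K(KK)(KS(KS)))))
  [14] S(S(KK)(K(KK)))

Answer: normal form = S(S(KK)(K(KK)))  (in 14 steps)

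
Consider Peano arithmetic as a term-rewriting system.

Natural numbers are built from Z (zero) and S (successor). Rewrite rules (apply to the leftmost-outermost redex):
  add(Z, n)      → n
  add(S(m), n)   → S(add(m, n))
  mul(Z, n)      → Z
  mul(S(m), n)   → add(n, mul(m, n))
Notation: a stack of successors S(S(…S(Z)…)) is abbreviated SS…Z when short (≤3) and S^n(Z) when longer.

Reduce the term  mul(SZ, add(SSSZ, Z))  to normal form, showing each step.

Answer: normal form = SSSZ  (in 10 steps)

Working:
  start: mul(SZ, add(SSSZ, Z))
  [1] add(add(SSSZ, Z), mul(Z, add(SSSZ, Z)))
  [2] add(S(add(SSZ, Z)), mul(Z, add(SSSZ, Z)))
  [3] S(add(add(SSZ, Z), mul(Z, add(SSSZ, Z))))
  [4] S(add(S(add(SZ, Z)), mul(Z, add(SSSZ, Z))))
  [5] S(S(add(add(SZ, Z), mul(Z, add(SSSZ, Z)))))
  [6] S(S(add(S(add(Z, Z)), mul(Z, add(SSSZ, Z)))))
  [7] S(S(S(add(add(Z, Z), mul(Z, add(SSSZ, Z))))))
  [8] S(S(S(add(Z, mul(Z, add(SSSZ, Z))))))
  [9] S(S(S(mul(Z, add(SSSZ, Z)))))
  [10] SSSZ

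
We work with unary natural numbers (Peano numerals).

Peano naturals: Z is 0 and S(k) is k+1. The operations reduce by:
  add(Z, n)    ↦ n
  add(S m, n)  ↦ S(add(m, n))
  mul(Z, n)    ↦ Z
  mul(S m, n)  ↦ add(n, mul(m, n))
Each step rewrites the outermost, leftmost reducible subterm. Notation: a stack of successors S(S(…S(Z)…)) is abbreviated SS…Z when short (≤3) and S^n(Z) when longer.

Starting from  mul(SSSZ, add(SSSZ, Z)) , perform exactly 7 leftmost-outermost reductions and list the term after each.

Answer: after 7 steps: S(S(S(add(add(Z, Z), mul(SSZ, add(SSSZ, Z))))))

Working:
  start: mul(SSSZ, add(SSSZ, Z))
  [1] add(add(SSSZ, Z), mul(SSZ, add(SSSZ, Z)))
  [2] add(S(add(SSZ, Z)), mul(SSZ, add(SSSZ, Z)))
  [3] S(add(add(SSZ, Z), mul(SSZ, add(SSSZ, Z))))
  [4] S(add(S(add(SZ, Z)), mul(SSZ, add(SSSZ, Z))))
  [5] S(S(add(add(SZ, Z), mul(SSZ, add(SSSZ, Z)))))
  [6] S(S(add(S(add(Z, Z)), mul(SSZ, add(SSSZ, Z)))))
  [7] S(S(S(add(add(Z, Z), mul(SSZ, add(SSSZ, Z))))))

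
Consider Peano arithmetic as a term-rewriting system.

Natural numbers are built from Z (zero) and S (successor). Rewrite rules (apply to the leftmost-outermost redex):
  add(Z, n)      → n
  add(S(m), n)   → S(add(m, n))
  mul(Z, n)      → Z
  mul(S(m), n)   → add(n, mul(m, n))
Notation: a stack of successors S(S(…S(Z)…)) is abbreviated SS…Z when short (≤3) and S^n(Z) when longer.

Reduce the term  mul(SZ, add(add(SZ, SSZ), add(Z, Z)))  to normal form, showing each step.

Answer: normal form = SSSZ  (in 13 steps)

Derivation:
  start: mul(SZ, add(add(SZ, SSZ), add(Z, Z)))
  →1  add(add(add(SZ, SSZ), add(Z, Z)), mul(Z, add(add(SZ, SSZ), add(Z, Z))))
  →2  add(add(S(add(Z, SSZ)), add(Z, Z)), mul(Z, add(add(SZ, SSZ), add(Z, Z))))
  →3  add(S(add(add(Z, SSZ), add(Z, Z))), mul(Z, add(add(SZ, SSZ), add(Z, Z))))
  →4  S(add(add(add(Z, SSZ), add(Z, Z)), mul(Z, add(add(SZ, SSZ), add(Z, Z)))))
  →5  S(add(add(SSZ, add(Z, Z)), mul(Z, add(add(SZ, SSZ), add(Z, Z)))))
  →6  S(add(S(add(SZ, add(Z, Z))), mul(Z, add(add(SZ, SSZ), add(Z, Z)))))
  →7  S(S(add(add(SZ, add(Z, Z)), mul(Z, add(add(SZ, SSZ), add(Z, Z))))))
  →8  S(S(add(S(add(Z, add(Z, Z))), mul(Z, add(add(SZ, SSZ), add(Z, Z))))))
  →9  S(S(S(add(add(Z, add(Z, Z)), mul(Z, add(add(SZ, SSZ), add(Z, Z)))))))
  →10  S(S(S(add(add(Z, Z), mul(Z, add(add(SZ, SSZ), add(Z, Z)))))))
  →11  S(S(S(add(Z, mul(Z, add(add(SZ, SSZ), add(Z, Z)))))))
  →12  S(S(S(mul(Z, add(add(SZ, SSZ), add(Z, Z))))))
  →13  SSSZ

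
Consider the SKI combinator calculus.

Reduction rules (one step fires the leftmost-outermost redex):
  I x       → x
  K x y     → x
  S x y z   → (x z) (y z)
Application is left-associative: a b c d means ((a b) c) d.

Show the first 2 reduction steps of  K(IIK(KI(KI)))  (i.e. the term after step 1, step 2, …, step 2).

  start: K(IIK(KI(KI)))
  [1] K(IK(KI(KI)))
  [2] K(K(KI(KI)))

Answer: after 2 steps: K(K(KI(KI)))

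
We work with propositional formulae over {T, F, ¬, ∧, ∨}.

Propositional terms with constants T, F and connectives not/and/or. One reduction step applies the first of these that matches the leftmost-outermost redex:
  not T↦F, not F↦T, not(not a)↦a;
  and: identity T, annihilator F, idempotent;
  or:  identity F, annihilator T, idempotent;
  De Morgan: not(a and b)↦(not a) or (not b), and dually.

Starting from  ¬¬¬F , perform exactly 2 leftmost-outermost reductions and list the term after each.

Answer: after 2 steps: T

Reduction:
  start: ¬¬¬F
  →1  ¬F
  →2  T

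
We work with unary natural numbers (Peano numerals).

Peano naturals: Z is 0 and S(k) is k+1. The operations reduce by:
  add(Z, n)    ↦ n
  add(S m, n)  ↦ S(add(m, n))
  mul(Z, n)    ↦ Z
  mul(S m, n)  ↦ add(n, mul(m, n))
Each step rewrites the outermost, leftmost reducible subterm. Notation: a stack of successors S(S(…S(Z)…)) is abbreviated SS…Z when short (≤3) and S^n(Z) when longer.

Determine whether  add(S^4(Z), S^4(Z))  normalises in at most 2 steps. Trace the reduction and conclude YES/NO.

Answer: NO — after 2 steps the term is S(S(add(SSZ, S^4(Z)))), not yet normal

Derivation:
  start: add(S^4(Z), S^4(Z))
  [1] S(add(SSSZ, S^4(Z)))
  [2] S(S(add(SSZ, S^4(Z))))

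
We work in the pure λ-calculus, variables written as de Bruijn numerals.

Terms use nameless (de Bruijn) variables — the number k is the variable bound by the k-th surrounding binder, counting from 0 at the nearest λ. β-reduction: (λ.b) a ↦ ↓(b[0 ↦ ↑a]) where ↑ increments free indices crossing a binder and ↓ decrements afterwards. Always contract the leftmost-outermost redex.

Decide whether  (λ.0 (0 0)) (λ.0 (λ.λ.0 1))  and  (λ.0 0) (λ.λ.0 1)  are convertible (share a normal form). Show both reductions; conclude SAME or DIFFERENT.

Term A:
  start: (λ.0 (0 0)) (λ.0 (λ.λ.0 1))
  [1] (λ.0 (λ.λ.0 1)) ((λ.0 (λ.λ.0 1)) (λ.0 (λ.λ.0 1)))
  [2] (λ.0 (λ.λ.0 1)) (λ.0 (λ.λ.0 1)) (λ.λ.0 1)
  [3] (λ.0 (λ.λ.0 1)) (λ.λ.0 1) (λ.λ.0 1)
  [4] (λ.λ.0 1) (λ.λ.0 1) (λ.λ.0 1)
  [5] (λ.0 (λ.λ.0 1)) (λ.λ.0 1)
  [6] (λ.λ.0 1) (λ.λ.0 1)
  [7] λ.0 (λ.λ.0 1)

Term B:
  start: (λ.0 0) (λ.λ.0 1)
  [1] (λ.λ.0 1) (λ.λ.0 1)
  [2] λ.0 (λ.λ.0 1)

Answer: SAME — A ⇓ λ.0 (λ.λ.0 1), B ⇓ λ.0 (λ.λ.0 1)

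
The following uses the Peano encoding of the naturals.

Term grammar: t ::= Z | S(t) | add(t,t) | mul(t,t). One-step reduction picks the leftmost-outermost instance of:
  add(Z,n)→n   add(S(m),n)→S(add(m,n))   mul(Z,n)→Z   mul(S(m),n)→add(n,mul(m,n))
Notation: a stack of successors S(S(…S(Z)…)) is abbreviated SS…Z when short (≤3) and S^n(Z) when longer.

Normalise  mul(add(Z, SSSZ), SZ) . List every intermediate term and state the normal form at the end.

Answer: normal form = SSSZ  (in 11 steps)

Reduction:
  start: mul(add(Z, SSSZ), SZ)
  [1] mul(SSSZ, SZ)
  [2] add(SZ, mul(SSZ, SZ))
  [3] S(add(Z, mul(SSZ, SZ)))
  [4] S(mul(SSZ, SZ))
  [5] S(add(SZ, mul(SZ, SZ)))
  [6] S(S(add(Z, mul(SZ, SZ))))
  [7] S(S(mul(SZ, SZ)))
  [8] S(S(add(SZ, mul(Z, SZ))))
  [9] S(S(S(add(Z, mul(Z, SZ)))))
  [10] S(S(S(mul(Z, SZ))))
  [11] SSSZ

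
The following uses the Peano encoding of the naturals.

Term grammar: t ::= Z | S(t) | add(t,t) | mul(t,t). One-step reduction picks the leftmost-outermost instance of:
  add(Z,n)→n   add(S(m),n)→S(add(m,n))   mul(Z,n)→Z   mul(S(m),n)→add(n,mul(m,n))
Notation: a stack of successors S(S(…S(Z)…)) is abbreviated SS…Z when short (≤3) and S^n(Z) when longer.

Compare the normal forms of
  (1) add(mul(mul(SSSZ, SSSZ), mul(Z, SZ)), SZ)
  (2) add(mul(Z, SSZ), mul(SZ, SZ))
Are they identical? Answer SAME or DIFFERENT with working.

Answer: SAME — A ⇓ SZ, B ⇓ SZ

Derivation:
Term A:
  start: add(mul(mul(SSSZ, SSSZ), mul(Z, SZ)), SZ)
  [1] add(mul(add(SSSZ, mul(SSZ, SSSZ)), mul(Z, SZ)), SZ)
  [2] add(mul(S(add(SSZ, mul(SSZ, SSSZ))), mul(Z, SZ)), SZ)
  [3] add(add(mul(Z, SZ), mul(add(SSZ, mul(SSZ, SSSZ)), mul(Z, SZ))), SZ)
  [4] add(add(Z, mul(add(SSZ, mul(SSZ, SSSZ)), mul(Z, SZ))), SZ)
  [5] add(mul(add(SSZ, mul(SSZ, SSSZ)), mul(Z, SZ)), SZ)
  [6] add(mul(S(add(SZ, mul(SSZ, SSSZ))), mul(Z, SZ)), SZ)
  [7] add(add(mul(Z, SZ), mul(add(SZ, mul(SSZ, SSSZ)), mul(Z, SZ))), SZ)
  [8] add(add(Z, mul(add(SZ, mul(SSZ, SSSZ)), mul(Z, SZ))), SZ)
  [9] add(mul(add(SZ, mul(SSZ, SSSZ)), mul(Z, SZ)), SZ)
  [10] add(mul(S(add(Z, mul(SSZ, SSSZ))), mul(Z, SZ)), SZ)
  [11] add(add(mul(Z, SZ), mul(add(Z, mul(SSZ, SSSZ)), mul(Z, SZ))), SZ)
  [12] add(add(Z, mul(add(Z, mul(SSZ, SSSZ)), mul(Z, SZ))), SZ)
  [13] add(mul(add(Z, mul(SSZ, SSSZ)), mul(Z, SZ)), SZ)
  [14] add(mul(mul(SSZ, SSSZ), mul(Z, SZ)), SZ)
  [15] add(mul(add(SSSZ, mul(SZ, SSSZ)), mul(Z, SZ)), SZ)
  [16] add(mul(S(add(SSZ, mul(SZ, SSSZ))), mul(Z, SZ)), SZ)
  [17] add(add(mul(Z, SZ), mul(add(SSZ, mul(SZ, SSSZ)), mul(Z, SZ))), SZ)
  [18] add(add(Z, mul(add(SSZ, mul(SZ, SSSZ)), mul(Z, SZ))), SZ)
  [19] add(mul(add(SSZ, mul(SZ, SSSZ)), mul(Z, SZ)), SZ)
  [20] add(mul(S(add(SZ, mul(SZ, SSSZ))), mul(Z, SZ)), SZ)
  [21] add(add(mul(Z, SZ), mul(add(SZ, mul(SZ, SSSZ)), mul(Z, SZ))), SZ)
  [22] add(add(Z, mul(add(SZ, mul(SZ, SSSZ)), mul(Z, SZ))), SZ)
  [23] add(mul(add(SZ, mul(SZ, SSSZ)), mul(Z, SZ)), SZ)
  [24] add(mul(S(add(Z, mul(SZ, SSSZ))), mul(Z, SZ)), SZ)
  [25] add(add(mul(Z, SZ), mul(add(Z, mul(SZ, SSSZ)), mul(Z, SZ))), SZ)
  [26] add(add(Z, mul(add(Z, mul(SZ, SSSZ)), mul(Z, SZ))), SZ)
  [27] add(mul(add(Z, mul(SZ, SSSZ)), mul(Z, SZ)), SZ)
  [28] add(mul(mul(SZ, SSSZ), mul(Z, SZ)), SZ)
  [29] add(mul(add(SSSZ, mul(Z, SSSZ)), mul(Z, SZ)), SZ)
  [30] add(mul(S(add(SSZ, mul(Z, SSSZ))), mul(Z, SZ)), SZ)
  [31] add(add(mul(Z, SZ), mul(add(SSZ, mul(Z, SSSZ)), mul(Z, SZ))), SZ)
  [32] add(add(Z, mul(add(SSZ, mul(Z, SSSZ)), mul(Z, SZ))), SZ)
  [33] add(mul(add(SSZ, mul(Z, SSSZ)), mul(Z, SZ)), SZ)
  [34] add(mul(S(add(SZ, mul(Z, SSSZ))), mul(Z, SZ)), SZ)
  [35] add(add(mul(Z, SZ), mul(add(SZ, mul(Z, SSSZ)), mul(Z, SZ))), SZ)
  [36] add(add(Z, mul(add(SZ, mul(Z, SSSZ)), mul(Z, SZ))), SZ)
  [37] add(mul(add(SZ, mul(Z, SSSZ)), mul(Z, SZ)), SZ)
  [38] add(mul(S(add(Z, mul(Z, SSSZ))), mul(Z, SZ)), SZ)
  [39] add(add(mul(Z, SZ), mul(add(Z, mul(Z, SSSZ)), mul(Z, SZ))), SZ)
  [40] add(add(Z, mul(add(Z, mul(Z, SSSZ)), mul(Z, SZ))), SZ)
  [41] add(mul(add(Z, mul(Z, SSSZ)), mul(Z, SZ)), SZ)
  [42] add(mul(mul(Z, SSSZ), mul(Z, SZ)), SZ)
  [43] add(mul(Z, mul(Z, SZ)), SZ)
  [44] add(Z, SZ)
  [45] SZ

Term B:
  start: add(mul(Z, SSZ), mul(SZ, SZ))
  [1] add(Z, mul(SZ, SZ))
  [2] mul(SZ, SZ)
  [3] add(SZ, mul(Z, SZ))
  [4] S(add(Z, mul(Z, SZ)))
  [5] S(mul(Z, SZ))
  [6] SZ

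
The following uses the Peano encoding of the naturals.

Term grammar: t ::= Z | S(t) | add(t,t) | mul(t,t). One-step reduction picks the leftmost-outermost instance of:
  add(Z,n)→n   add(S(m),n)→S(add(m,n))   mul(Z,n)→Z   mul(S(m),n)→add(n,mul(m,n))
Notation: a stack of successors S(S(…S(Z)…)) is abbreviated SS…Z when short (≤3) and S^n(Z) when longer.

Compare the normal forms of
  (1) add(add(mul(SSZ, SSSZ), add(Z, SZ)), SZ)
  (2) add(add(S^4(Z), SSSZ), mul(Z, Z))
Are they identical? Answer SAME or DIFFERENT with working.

Term A:
  start: add(add(mul(SSZ, SSSZ), add(Z, SZ)), SZ)
  step 1: add(add(add(SSSZ, mul(SZ, SSSZ)), add(Z, SZ)), SZ)
  step 2: add(add(S(add(SSZ, mul(SZ, SSSZ))), add(Z, SZ)), SZ)
  step 3: add(S(add(add(SSZ, mul(SZ, SSSZ)), add(Z, SZ))), SZ)
  step 4: S(add(add(add(SSZ, mul(SZ, SSSZ)), add(Z, SZ)), SZ))
  step 5: S(add(add(S(add(SZ, mul(SZ, SSSZ))), add(Z, SZ)), SZ))
  step 6: S(add(S(add(add(SZ, mul(SZ, SSSZ)), add(Z, SZ))), SZ))
  step 7: S(S(add(add(add(SZ, mul(SZ, SSSZ)), add(Z, SZ)), SZ)))
  step 8: S(S(add(add(S(add(Z, mul(SZ, SSSZ))), add(Z, SZ)), SZ)))
  step 9: S(S(add(S(add(add(Z, mul(SZ, SSSZ)), add(Z, SZ))), SZ)))
  step 10: S(S(S(add(add(add(Z, mul(SZ, SSSZ)), add(Z, SZ)), SZ))))
  step 11: S(S(S(add(add(mul(SZ, SSSZ), add(Z, SZ)), SZ))))
  step 12: S(S(S(add(add(add(SSSZ, mul(Z, SSSZ)), add(Z, SZ)), SZ))))
  step 13: S(S(S(add(add(S(add(SSZ, mul(Z, SSSZ))), add(Z, SZ)), SZ))))
  step 14: S(S(S(add(S(add(add(SSZ, mul(Z, SSSZ)), add(Z, SZ))), SZ))))
  step 15: S(S(S(S(add(add(add(SSZ, mul(Z, SSSZ)), add(Z, SZ)), SZ)))))
  step 16: S(S(S(S(add(add(S(add(SZ, mul(Z, SSSZ))), add(Z, SZ)), SZ)))))
  step 17: S(S(S(S(add(S(add(add(SZ, mul(Z, SSSZ)), add(Z, SZ))), SZ)))))
  step 18: S(S(S(S(S(add(add(add(SZ, mul(Z, SSSZ)), add(Z, SZ)), SZ))))))
  step 19: S(S(S(S(S(add(add(S(add(Z, mul(Z, SSSZ))), add(Z, SZ)), SZ))))))
  step 20: S(S(S(S(S(add(S(add(add(Z, mul(Z, SSSZ)), add(Z, SZ))), SZ))))))
  step 21: S(S(S(S(S(S(add(add(add(Z, mul(Z, SSSZ)), add(Z, SZ)), SZ)))))))
  step 22: S(S(S(S(S(S(add(add(mul(Z, SSSZ), add(Z, SZ)), SZ)))))))
  step 23: S(S(S(S(S(S(add(add(Z, add(Z, SZ)), SZ)))))))
  step 24: S(S(S(S(S(S(add(add(Z, SZ), SZ)))))))
  step 25: S(S(S(S(S(S(add(SZ, SZ)))))))
  step 26: S(S(S(S(S(S(S(add(Z, SZ))))))))
  step 27: S^8(Z)

Term B:
  start: add(add(S^4(Z), SSSZ), mul(Z, Z))
  step 1: add(S(add(SSSZ, SSSZ)), mul(Z, Z))
  step 2: S(add(add(SSSZ, SSSZ), mul(Z, Z)))
  step 3: S(add(S(add(SSZ, SSSZ)), mul(Z, Z)))
  step 4: S(S(add(add(SSZ, SSSZ), mul(Z, Z))))
  step 5: S(S(add(S(add(SZ, SSSZ)), mul(Z, Z))))
  step 6: S(S(S(add(add(SZ, SSSZ), mul(Z, Z)))))
  step 7: S(S(S(add(S(add(Z, SSSZ)), mul(Z, Z)))))
  step 8: S(S(S(S(add(add(Z, SSSZ), mul(Z, Z))))))
  step 9: S(S(S(S(add(SSSZ, mul(Z, Z))))))
  step 10: S(S(S(S(S(add(SSZ, mul(Z, Z)))))))
  step 11: S(S(S(S(S(S(add(SZ, mul(Z, Z))))))))
  step 12: S(S(S(S(S(S(S(add(Z, mul(Z, Z)))))))))
  step 13: S(S(S(S(S(S(S(mul(Z, Z))))))))
  step 14: S^7(Z)

Answer: DIFFERENT — A ⇓ S^8(Z), B ⇓ S^7(Z)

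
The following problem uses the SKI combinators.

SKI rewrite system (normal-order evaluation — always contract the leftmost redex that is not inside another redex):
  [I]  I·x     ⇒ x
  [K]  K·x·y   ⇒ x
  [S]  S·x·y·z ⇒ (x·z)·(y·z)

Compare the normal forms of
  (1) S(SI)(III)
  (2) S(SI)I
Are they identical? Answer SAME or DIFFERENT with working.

Term A:
  start: S(SI)(III)
  →1  S(SI)(II)
  →2  S(SI)I

Term B:
  start: S(SI)I

Answer: SAME — A ⇓ S(SI)I, B ⇓ S(SI)I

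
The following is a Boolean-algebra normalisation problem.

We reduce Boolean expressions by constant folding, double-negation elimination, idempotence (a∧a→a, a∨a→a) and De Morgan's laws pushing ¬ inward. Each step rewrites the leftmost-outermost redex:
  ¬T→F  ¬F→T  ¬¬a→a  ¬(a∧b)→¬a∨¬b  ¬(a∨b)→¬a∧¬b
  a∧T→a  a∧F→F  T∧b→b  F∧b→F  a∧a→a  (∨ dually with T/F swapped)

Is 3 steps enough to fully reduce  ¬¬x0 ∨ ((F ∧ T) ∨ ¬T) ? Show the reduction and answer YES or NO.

  start: ¬¬x0 ∨ ((F ∧ T) ∨ ¬T)
  →1  x0 ∨ ((F ∧ T) ∨ ¬T)
  →2  x0 ∨ (F ∨ ¬T)
  →3  x0 ∨ ¬T

Answer: NO — after 3 steps the term is x0 ∨ ¬T, not yet normal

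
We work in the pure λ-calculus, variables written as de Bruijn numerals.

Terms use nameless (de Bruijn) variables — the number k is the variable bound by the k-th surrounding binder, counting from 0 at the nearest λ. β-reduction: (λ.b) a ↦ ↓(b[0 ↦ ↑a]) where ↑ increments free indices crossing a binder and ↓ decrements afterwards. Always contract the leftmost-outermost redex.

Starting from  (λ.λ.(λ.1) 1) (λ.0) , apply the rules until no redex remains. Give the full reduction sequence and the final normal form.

Answer: normal form = λ.0  (in 2 steps)

Working:
  start: (λ.λ.(λ.1) 1) (λ.0)
  →1  λ.(λ.1) (λ.0)
  →2  λ.0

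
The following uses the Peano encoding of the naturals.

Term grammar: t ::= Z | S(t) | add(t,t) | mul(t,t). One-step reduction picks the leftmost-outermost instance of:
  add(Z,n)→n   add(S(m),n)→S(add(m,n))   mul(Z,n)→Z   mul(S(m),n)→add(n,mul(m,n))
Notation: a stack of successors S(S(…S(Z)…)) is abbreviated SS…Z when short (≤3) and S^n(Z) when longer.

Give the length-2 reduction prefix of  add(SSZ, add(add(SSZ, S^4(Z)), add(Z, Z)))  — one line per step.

  start: add(SSZ, add(add(SSZ, S^4(Z)), add(Z, Z)))
  [1] S(add(SZ, add(add(SSZ, S^4(Z)), add(Z, Z))))
  [2] S(S(add(Z, add(add(SSZ, S^4(Z)), add(Z, Z)))))

Answer: after 2 steps: S(S(add(Z, add(add(SSZ, S^4(Z)), add(Z, Z)))))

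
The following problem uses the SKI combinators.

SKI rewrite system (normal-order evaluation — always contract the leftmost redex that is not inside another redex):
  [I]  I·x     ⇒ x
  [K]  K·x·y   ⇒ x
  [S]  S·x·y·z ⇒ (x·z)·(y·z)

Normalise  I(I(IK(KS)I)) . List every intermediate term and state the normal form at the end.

  start: I(I(IK(KS)I))
  step 1: I(IK(KS)I)
  step 2: IK(KS)I
  step 3: K(KS)I
  step 4: KS

Answer: normal form = KS  (in 4 steps)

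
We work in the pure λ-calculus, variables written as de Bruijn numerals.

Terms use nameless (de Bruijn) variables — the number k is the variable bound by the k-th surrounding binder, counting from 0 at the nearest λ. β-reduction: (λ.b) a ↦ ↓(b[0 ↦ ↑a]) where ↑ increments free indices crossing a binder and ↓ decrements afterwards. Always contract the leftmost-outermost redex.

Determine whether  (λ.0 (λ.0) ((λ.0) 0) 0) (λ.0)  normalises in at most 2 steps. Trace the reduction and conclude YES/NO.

  start: (λ.0 (λ.0) ((λ.0) 0) 0) (λ.0)
  step 1: (λ.0) (λ.0) ((λ.0) (λ.0)) (λ.0)
  step 2: (λ.0) ((λ.0) (λ.0)) (λ.0)

Answer: NO — after 2 steps the term is (λ.0) ((λ.0) (λ.0)) (λ.0), not yet normal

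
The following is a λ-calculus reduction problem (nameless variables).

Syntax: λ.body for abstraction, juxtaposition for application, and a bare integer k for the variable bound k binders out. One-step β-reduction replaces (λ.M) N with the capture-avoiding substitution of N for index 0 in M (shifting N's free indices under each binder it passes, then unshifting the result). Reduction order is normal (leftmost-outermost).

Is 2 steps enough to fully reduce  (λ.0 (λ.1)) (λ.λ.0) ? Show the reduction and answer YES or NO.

Answer: YES — reaches normal form λ.0 in 2 ≤ 2 steps

Reduction:
  start: (λ.0 (λ.1)) (λ.λ.0)
  →1  (λ.λ.0) (λ.λ.λ.0)
  →2  λ.0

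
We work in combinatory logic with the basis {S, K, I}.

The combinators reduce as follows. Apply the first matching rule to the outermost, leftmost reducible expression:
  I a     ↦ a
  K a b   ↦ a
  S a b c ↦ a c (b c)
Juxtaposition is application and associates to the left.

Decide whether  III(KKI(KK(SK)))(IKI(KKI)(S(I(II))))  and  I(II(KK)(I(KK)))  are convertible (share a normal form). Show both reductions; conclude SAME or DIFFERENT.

Answer: SAME — A ⇓ K, B ⇓ K

Reduction:
Term A:
  start: III(KKI(KK(SK)))(IKI(KKI)(S(I(II))))
  step 1: II(KKI(KK(SK)))(IKI(KKI)(S(I(II))))
  step 2: I(KKI(KK(SK)))(IKI(KKI)(S(I(II))))
  step 3: KKI(KK(SK))(IKI(KKI)(S(I(II))))
  step 4: K(KK(SK))(IKI(KKI)(S(I(II))))
  step 5: KK(SK)
  step 6: K

Term B:
  start: I(II(KK)(I(KK)))
  step 1: II(KK)(I(KK))
  step 2: I(KK)(I(KK))
  step 3: KK(I(KK))
  step 4: K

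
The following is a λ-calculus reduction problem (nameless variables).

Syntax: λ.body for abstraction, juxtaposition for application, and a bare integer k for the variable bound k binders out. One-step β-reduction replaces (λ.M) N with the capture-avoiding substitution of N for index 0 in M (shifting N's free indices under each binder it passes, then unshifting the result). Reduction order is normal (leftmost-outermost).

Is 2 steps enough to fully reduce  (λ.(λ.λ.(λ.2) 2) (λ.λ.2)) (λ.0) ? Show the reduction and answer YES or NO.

  start: (λ.(λ.λ.(λ.2) 2) (λ.λ.2)) (λ.0)
  [1] (λ.λ.(λ.2) (λ.0)) (λ.λ.λ.0)
  [2] λ.(λ.λ.λ.λ.0) (λ.0)

Answer: NO — after 2 steps the term is λ.(λ.λ.λ.λ.0) (λ.0), not yet normal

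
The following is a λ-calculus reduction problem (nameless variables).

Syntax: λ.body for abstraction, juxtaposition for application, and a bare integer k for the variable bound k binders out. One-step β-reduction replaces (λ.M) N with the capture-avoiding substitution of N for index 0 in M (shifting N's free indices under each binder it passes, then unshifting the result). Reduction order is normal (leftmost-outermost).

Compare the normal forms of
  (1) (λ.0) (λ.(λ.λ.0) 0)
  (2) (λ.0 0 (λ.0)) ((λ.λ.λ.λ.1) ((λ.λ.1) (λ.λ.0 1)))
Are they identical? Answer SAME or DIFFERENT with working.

Answer: SAME — A ⇓ λ.λ.0, B ⇓ λ.λ.0

Working:
Term A:
  start: (λ.0) (λ.(λ.λ.0) 0)
  step 1: λ.(λ.λ.0) 0
  step 2: λ.λ.0

Term B:
  start: (λ.0 0 (λ.0)) ((λ.λ.λ.λ.1) ((λ.λ.1) (λ.λ.0 1)))
  step 1: (λ.λ.λ.λ.1) ((λ.λ.1) (λ.λ.0 1)) ((λ.λ.λ.λ.1) ((λ.λ.1) (λ.λ.0 1))) (λ.0)
  step 2: (λ.λ.λ.1) ((λ.λ.λ.λ.1) ((λ.λ.1) (λ.λ.0 1))) (λ.0)
  step 3: (λ.λ.1) (λ.0)
  step 4: λ.λ.0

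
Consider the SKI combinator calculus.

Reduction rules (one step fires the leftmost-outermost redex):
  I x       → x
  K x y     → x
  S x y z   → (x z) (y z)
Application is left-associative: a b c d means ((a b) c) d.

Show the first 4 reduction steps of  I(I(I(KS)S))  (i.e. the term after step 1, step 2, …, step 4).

Answer: after 4 steps: S

Reduction:
  start: I(I(I(KS)S))
  [1] I(I(KS)S)
  [2] I(KS)S
  [3] KSS
  [4] S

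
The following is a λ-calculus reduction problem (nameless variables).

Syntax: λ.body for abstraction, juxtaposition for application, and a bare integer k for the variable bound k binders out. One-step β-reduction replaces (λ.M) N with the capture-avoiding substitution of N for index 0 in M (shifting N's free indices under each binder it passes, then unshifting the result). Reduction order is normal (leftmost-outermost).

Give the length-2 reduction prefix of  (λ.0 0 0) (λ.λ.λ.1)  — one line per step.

Answer: after 2 steps: (λ.λ.1) (λ.λ.λ.1)

Working:
  start: (λ.0 0 0) (λ.λ.λ.1)
  step 1: (λ.λ.λ.1) (λ.λ.λ.1) (λ.λ.λ.1)
  step 2: (λ.λ.1) (λ.λ.λ.1)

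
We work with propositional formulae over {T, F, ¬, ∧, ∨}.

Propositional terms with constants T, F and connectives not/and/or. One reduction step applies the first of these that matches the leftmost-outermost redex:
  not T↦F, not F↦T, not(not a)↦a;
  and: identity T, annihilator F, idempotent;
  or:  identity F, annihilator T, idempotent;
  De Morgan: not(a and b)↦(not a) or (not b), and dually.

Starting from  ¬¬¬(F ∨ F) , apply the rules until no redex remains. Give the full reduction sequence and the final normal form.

Answer: normal form = T  (in 4 steps)

Working:
  start: ¬¬¬(F ∨ F)
  [1] ¬(F ∨ F)
  [2] ¬F ∧ ¬F
  [3] ¬F
  [4] T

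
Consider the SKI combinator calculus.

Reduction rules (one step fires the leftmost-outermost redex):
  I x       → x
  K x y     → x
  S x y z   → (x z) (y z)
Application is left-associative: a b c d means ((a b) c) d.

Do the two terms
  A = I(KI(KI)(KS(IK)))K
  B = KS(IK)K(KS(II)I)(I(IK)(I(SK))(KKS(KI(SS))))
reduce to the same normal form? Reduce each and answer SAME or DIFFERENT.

Answer: SAME — A ⇓ SK, B ⇓ SK

Reduction:
Term A:
  start: I(KI(KI)(KS(IK)))K
  [1] KI(KI)(KS(IK))K
  [2] I(KS(IK))K
  [3] KS(IK)K
  [4] SK

Term B:
  start: KS(IK)K(KS(II)I)(I(IK)(I(SK))(KKS(KI(SS))))
  [1] SK(KS(II)I)(I(IK)(I(SK))(KKS(KI(SS))))
  [2] K(I(IK)(I(SK))(KKS(KI(SS))))(KS(II)I(I(IK)(I(SK))(KKS(KI(SS)))))
  [3] I(IK)(I(SK))(KKS(KI(SS)))
  [4] IK(I(SK))(KKS(KI(SS)))
  [5] K(I(SK))(KKS(KI(SS)))
  [6] I(SK)
  [7] SK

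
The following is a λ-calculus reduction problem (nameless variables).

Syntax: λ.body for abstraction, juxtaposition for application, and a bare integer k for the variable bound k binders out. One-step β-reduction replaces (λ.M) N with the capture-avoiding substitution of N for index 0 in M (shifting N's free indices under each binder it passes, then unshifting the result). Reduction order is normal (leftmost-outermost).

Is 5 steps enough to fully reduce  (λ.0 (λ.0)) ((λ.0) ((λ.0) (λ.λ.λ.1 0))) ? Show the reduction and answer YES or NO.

Answer: YES — reaches normal form λ.λ.1 0 in 4 ≤ 5 steps

Working:
  start: (λ.0 (λ.0)) ((λ.0) ((λ.0) (λ.λ.λ.1 0)))
  [1] (λ.0) ((λ.0) (λ.λ.λ.1 0)) (λ.0)
  [2] (λ.0) (λ.λ.λ.1 0) (λ.0)
  [3] (λ.λ.λ.1 0) (λ.0)
  [4] λ.λ.1 0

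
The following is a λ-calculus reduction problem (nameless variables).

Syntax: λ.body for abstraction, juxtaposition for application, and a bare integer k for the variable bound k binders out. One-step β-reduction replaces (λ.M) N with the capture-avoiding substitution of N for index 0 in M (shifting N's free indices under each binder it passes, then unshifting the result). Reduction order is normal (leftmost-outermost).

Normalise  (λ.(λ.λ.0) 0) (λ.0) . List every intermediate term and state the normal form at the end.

  start: (λ.(λ.λ.0) 0) (λ.0)
  [1] (λ.λ.0) (λ.0)
  [2] λ.0

Answer: normal form = λ.0  (in 2 steps)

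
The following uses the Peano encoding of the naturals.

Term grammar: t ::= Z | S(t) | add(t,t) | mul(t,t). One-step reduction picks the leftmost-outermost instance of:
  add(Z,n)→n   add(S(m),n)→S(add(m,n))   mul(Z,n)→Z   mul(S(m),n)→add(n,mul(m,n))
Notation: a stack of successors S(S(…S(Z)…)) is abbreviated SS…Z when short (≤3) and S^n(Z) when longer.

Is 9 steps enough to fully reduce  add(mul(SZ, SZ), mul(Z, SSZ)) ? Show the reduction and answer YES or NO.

  start: add(mul(SZ, SZ), mul(Z, SSZ))
  [1] add(add(SZ, mul(Z, SZ)), mul(Z, SSZ))
  [2] add(S(add(Z, mul(Z, SZ))), mul(Z, SSZ))
  [3] S(add(add(Z, mul(Z, SZ)), mul(Z, SSZ)))
  [4] S(add(mul(Z, SZ), mul(Z, SSZ)))
  [5] S(add(Z, mul(Z, SSZ)))
  [6] S(mul(Z, SSZ))
  [7] SZ

Answer: YES — reaches normal form SZ in 7 ≤ 9 steps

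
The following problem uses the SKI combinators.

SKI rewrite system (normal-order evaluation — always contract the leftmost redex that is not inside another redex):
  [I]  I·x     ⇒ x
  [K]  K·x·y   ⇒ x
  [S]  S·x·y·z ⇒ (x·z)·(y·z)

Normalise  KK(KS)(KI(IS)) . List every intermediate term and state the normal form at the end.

  start: KK(KS)(KI(IS))
  →1  K(KI(IS))
  →2  KI

Answer: normal form = KI  (in 2 steps)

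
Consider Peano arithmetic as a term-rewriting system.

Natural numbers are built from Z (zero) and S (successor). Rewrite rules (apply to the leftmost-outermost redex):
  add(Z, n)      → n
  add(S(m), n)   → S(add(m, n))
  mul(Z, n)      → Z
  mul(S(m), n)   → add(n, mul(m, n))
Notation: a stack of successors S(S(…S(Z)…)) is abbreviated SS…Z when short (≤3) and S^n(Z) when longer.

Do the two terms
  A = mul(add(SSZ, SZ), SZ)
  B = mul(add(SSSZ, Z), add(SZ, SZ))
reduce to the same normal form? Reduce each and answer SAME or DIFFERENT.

Term A:
  start: mul(add(SSZ, SZ), SZ)
  →1  mul(S(add(SZ, SZ)), SZ)
  →2  add(SZ, mul(add(SZ, SZ), SZ))
  →3  S(add(Z, mul(add(SZ, SZ), SZ)))
  →4  S(mul(add(SZ, SZ), SZ))
  →5  S(mul(S(add(Z, SZ)), SZ))
  →6  S(add(SZ, mul(add(Z, SZ), SZ)))
  →7  S(S(add(Z, mul(add(Z, SZ), SZ))))
  →8  S(S(mul(add(Z, SZ), SZ)))
  →9  S(S(mul(SZ, SZ)))
  →10  S(S(add(SZ, mul(Z, SZ))))
  →11  S(S(S(add(Z, mul(Z, SZ)))))
  →12  S(S(S(mul(Z, SZ))))
  →13  SSSZ

Term B:
  start: mul(add(SSSZ, Z), add(SZ, SZ))
  →1  mul(S(add(SSZ, Z)), add(SZ, SZ))
  →2  add(add(SZ, SZ), mul(add(SSZ, Z), add(SZ, SZ)))
  →3  add(S(add(Z, SZ)), mul(add(SSZ, Z), add(SZ, SZ)))
  →4  S(add(add(Z, SZ), mul(add(SSZ, Z), add(SZ, SZ))))
  →5  S(add(SZ, mul(add(SSZ, Z), add(SZ, SZ))))
  →6  S(S(add(Z, mul(add(SSZ, Z), add(SZ, SZ)))))
  →7  S(S(mul(add(SSZ, Z), add(SZ, SZ))))
  →8  S(S(mul(S(add(SZ, Z)), add(SZ, SZ))))
  →9  S(S(add(add(SZ, SZ), mul(add(SZ, Z), add(SZ, SZ)))))
  →10  S(S(add(S(add(Z, SZ)), mul(add(SZ, Z), add(SZ, SZ)))))
  →11  S(S(S(add(add(Z, SZ), mul(add(SZ, Z), add(SZ, SZ))))))
  →12  S(S(S(add(SZ, mul(add(SZ, Z), add(SZ, SZ))))))
  →13  S(S(S(S(add(Z, mul(add(SZ, Z), add(SZ, SZ)))))))
  →14  S(S(S(S(mul(add(SZ, Z), add(SZ, SZ))))))
  →15  S(S(S(S(mul(S(add(Z, Z)), add(SZ, SZ))))))
  →16  S(S(S(S(add(add(SZ, SZ), mul(add(Z, Z), add(SZ, SZ)))))))
  →17  S(S(S(S(add(S(add(Z, SZ)), mul(add(Z, Z), add(SZ, SZ)))))))
  →18  S(S(S(S(S(add(add(Z, SZ), mul(add(Z, Z), add(SZ, SZ))))))))
  →19  S(S(S(S(S(add(SZ, mul(add(Z, Z), add(SZ, SZ))))))))
  →20  S(S(S(S(S(S(add(Z, mul(add(Z, Z), add(SZ, SZ)))))))))
  →21  S(S(S(S(S(S(mul(add(Z, Z), add(SZ, SZ))))))))
  →22  S(S(S(S(S(S(mul(Z, add(SZ, SZ))))))))
  →23  S^6(Z)

Answer: DIFFERENT — A ⇓ SSSZ, B ⇓ S^6(Z)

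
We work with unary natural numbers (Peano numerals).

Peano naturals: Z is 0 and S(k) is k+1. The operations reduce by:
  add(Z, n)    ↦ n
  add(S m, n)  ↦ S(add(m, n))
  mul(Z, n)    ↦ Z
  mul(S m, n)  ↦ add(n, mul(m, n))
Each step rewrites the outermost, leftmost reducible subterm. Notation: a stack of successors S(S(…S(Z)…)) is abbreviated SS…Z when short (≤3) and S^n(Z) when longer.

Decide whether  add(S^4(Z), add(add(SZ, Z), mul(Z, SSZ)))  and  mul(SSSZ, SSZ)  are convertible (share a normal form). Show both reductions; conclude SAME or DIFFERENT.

Term A:
  start: add(S^4(Z), add(add(SZ, Z), mul(Z, SSZ)))
  step 1: S(add(SSSZ, add(add(SZ, Z), mul(Z, SSZ))))
  step 2: S(S(add(SSZ, add(add(SZ, Z), mul(Z, SSZ)))))
  step 3: S(S(S(add(SZ, add(add(SZ, Z), mul(Z, SSZ))))))
  step 4: S(S(S(S(add(Z, add(add(SZ, Z), mul(Z, SSZ)))))))
  step 5: S(S(S(S(add(add(SZ, Z), mul(Z, SSZ))))))
  step 6: S(S(S(S(add(S(add(Z, Z)), mul(Z, SSZ))))))
  step 7: S(S(S(S(S(add(add(Z, Z), mul(Z, SSZ)))))))
  step 8: S(S(S(S(S(add(Z, mul(Z, SSZ)))))))
  step 9: S(S(S(S(S(mul(Z, SSZ))))))
  step 10: S^5(Z)

Term B:
  start: mul(SSSZ, SSZ)
  step 1: add(SSZ, mul(SSZ, SSZ))
  step 2: S(add(SZ, mul(SSZ, SSZ)))
  step 3: S(S(add(Z, mul(SSZ, SSZ))))
  step 4: S(S(mul(SSZ, SSZ)))
  step 5: S(S(add(SSZ, mul(SZ, SSZ))))
  step 6: S(S(S(add(SZ, mul(SZ, SSZ)))))
  step 7: S(S(S(S(add(Z, mul(SZ, SSZ))))))
  step 8: S(S(S(S(mul(SZ, SSZ)))))
  step 9: S(S(S(S(add(SSZ, mul(Z, SSZ))))))
  step 10: S(S(S(S(S(add(SZ, mul(Z, SSZ)))))))
  step 11: S(S(S(S(S(S(add(Z, mul(Z, SSZ))))))))
  step 12: S(S(S(S(S(S(mul(Z, SSZ)))))))
  step 13: S^6(Z)

Answer: DIFFERENT — A ⇓ S^5(Z), B ⇓ S^6(Z)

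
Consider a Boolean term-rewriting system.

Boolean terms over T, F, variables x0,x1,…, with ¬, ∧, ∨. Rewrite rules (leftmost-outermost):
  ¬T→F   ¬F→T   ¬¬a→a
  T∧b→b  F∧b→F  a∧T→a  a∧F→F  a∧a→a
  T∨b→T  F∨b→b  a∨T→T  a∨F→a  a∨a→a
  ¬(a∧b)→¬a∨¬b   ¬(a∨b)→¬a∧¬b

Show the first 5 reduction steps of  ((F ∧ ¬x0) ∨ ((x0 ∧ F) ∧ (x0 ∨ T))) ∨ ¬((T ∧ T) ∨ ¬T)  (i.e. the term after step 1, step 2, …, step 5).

  start: ((F ∧ ¬x0) ∨ ((x0 ∧ F) ∧ (x0 ∨ T))) ∨ ¬((T ∧ T) ∨ ¬T)
  →1  (F ∨ ((x0 ∧ F) ∧ (x0 ∨ T))) ∨ ¬((T ∧ T) ∨ ¬T)
  →2  ((x0 ∧ F) ∧ (x0 ∨ T)) ∨ ¬((T ∧ T) ∨ ¬T)
  →3  (F ∧ (x0 ∨ T)) ∨ ¬((T ∧ T) ∨ ¬T)
  →4  F ∨ ¬((T ∧ T) ∨ ¬T)
  →5  ¬((T ∧ T) ∨ ¬T)

Answer: after 5 steps: ¬((T ∧ T) ∨ ¬T)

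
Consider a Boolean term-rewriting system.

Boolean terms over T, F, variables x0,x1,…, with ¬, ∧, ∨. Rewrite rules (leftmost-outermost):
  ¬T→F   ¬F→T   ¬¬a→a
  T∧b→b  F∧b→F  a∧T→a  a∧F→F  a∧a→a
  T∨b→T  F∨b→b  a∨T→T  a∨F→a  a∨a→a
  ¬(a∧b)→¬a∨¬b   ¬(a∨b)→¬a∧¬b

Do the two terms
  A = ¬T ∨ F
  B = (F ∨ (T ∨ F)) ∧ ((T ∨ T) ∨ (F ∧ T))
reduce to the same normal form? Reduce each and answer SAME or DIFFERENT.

Answer: DIFFERENT — A ⇓ F, B ⇓ T

Working:
Term A:
  start: ¬T ∨ F
  [1] ¬T
  [2] F

Term B:
  start: (F ∨ (T ∨ F)) ∧ ((T ∨ T) ∨ (F ∧ T))
  [1] (T ∨ F) ∧ ((T ∨ T) ∨ (F ∧ T))
  [2] T ∧ ((T ∨ T) ∨ (F ∧ T))
  [3] (T ∨ T) ∨ (F ∧ T)
  [4] T ∨ (F ∧ T)
  [5] T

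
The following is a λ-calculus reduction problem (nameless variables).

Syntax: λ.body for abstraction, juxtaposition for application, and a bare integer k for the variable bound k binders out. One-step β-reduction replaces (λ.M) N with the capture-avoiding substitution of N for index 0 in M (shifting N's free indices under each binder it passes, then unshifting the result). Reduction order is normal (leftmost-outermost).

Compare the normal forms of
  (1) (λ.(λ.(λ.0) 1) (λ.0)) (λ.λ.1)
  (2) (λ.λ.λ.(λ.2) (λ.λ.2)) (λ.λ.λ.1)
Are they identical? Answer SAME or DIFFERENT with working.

Answer: SAME — A ⇓ λ.λ.1, B ⇓ λ.λ.1

Derivation:
Term A:
  start: (λ.(λ.(λ.0) 1) (λ.0)) (λ.λ.1)
  →1  (λ.(λ.0) (λ.λ.1)) (λ.0)
  →2  (λ.0) (λ.λ.1)
  →3  λ.λ.1

Term B:
  start: (λ.λ.λ.(λ.2) (λ.λ.2)) (λ.λ.λ.1)
  →1  λ.λ.(λ.2) (λ.λ.2)
  →2  λ.λ.1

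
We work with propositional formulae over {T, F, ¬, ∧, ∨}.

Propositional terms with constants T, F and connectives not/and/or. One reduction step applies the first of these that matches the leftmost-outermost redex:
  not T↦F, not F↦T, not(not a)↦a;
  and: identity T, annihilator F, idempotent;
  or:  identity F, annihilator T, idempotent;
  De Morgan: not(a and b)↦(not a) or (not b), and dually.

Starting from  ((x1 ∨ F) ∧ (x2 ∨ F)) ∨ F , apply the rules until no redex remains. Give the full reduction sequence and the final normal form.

  start: ((x1 ∨ F) ∧ (x2 ∨ F)) ∨ F
  →1  (x1 ∨ F) ∧ (x2 ∨ F)
  →2  x1 ∧ (x2 ∨ F)
  →3  x1 ∧ x2

Answer: normal form = x1 ∧ x2  (in 3 steps)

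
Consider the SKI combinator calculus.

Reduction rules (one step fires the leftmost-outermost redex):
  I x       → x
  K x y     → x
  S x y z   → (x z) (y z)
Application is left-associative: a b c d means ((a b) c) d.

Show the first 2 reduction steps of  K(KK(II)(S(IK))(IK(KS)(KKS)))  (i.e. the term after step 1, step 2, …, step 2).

Answer: after 2 steps: K(S(IK))

Derivation:
  start: K(KK(II)(S(IK))(IK(KS)(KKS)))
  [1] K(K(S(IK))(IK(KS)(KKS)))
  [2] K(S(IK))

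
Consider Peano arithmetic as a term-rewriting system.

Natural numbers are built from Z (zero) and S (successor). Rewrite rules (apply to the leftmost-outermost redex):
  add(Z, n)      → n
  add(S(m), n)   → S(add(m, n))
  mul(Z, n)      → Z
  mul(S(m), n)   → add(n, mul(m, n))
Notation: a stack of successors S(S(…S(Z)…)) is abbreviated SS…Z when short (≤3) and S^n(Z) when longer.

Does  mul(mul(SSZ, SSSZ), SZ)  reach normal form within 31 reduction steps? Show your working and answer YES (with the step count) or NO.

Answer: YES — reaches normal form S^6(Z) in 30 ≤ 31 steps

Derivation:
  start: mul(mul(SSZ, SSSZ), SZ)
  [1] mul(add(SSSZ, mul(SZ, SSSZ)), SZ)
  [2] mul(S(add(SSZ, mul(SZ, SSSZ))), SZ)
  [3] add(SZ, mul(add(SSZ, mul(SZ, SSSZ)), SZ))
  [4] S(add(Z, mul(add(SSZ, mul(SZ, SSSZ)), SZ)))
  [5] S(mul(add(SSZ, mul(SZ, SSSZ)), SZ))
  [6] S(mul(S(add(SZ, mul(SZ, SSSZ))), SZ))
  [7] S(add(SZ, mul(add(SZ, mul(SZ, SSSZ)), SZ)))
  [8] S(S(add(Z, mul(add(SZ, mul(SZ, SSSZ)), SZ))))
  [9] S(S(mul(add(SZ, mul(SZ, SSSZ)), SZ)))
  [10] S(S(mul(S(add(Z, mul(SZ, SSSZ))), SZ)))
  [11] S(S(add(SZ, mul(add(Z, mul(SZ, SSSZ)), SZ))))
  [12] S(S(S(add(Z, mul(add(Z, mul(SZ, SSSZ)), SZ)))))
  [13] S(S(S(mul(add(Z, mul(SZ, SSSZ)), SZ))))
  [14] S(S(S(mul(mul(SZ, SSSZ), SZ))))
  [15] S(S(S(mul(add(SSSZ, mul(Z, SSSZ)), SZ))))
  [16] S(S(S(mul(S(add(SSZ, mul(Z, SSSZ))), SZ))))
  [17] S(S(S(add(SZ, mul(add(SSZ, mul(Z, SSSZ)), SZ)))))
  [18] S(S(S(S(add(Z, mul(add(SSZ, mul(Z, SSSZ)), SZ))))))
  [19] S(S(S(S(mul(add(SSZ, mul(Z, SSSZ)), SZ)))))
  [20] S(S(S(S(mul(S(add(SZ, mul(Z, SSSZ))), SZ)))))
  [21] S(S(S(S(add(SZ, mul(add(SZ, mul(Z, SSSZ)), SZ))))))
  [22] S(S(S(S(S(add(Z, mul(add(SZ, mul(Z, SSSZ)), SZ)))))))
  [23] S(S(S(S(S(mul(add(SZ, mul(Z, SSSZ)), SZ))))))
  [24] S(S(S(S(S(mul(S(add(Z, mul(Z, SSSZ))), SZ))))))
  [25] S(S(S(S(S(add(SZ, mul(add(Z, mul(Z, SSSZ)), SZ)))))))
  [26] S(S(S(S(S(S(add(Z, mul(add(Z, mul(Z, SSSZ)), SZ))))))))
  [27] S(S(S(S(S(S(mul(add(Z, mul(Z, SSSZ)), SZ)))))))
  [28] S(S(S(S(S(S(mul(mul(Z, SSSZ), SZ)))))))
  [29] S(S(S(S(S(S(mul(Z, SZ)))))))
  [30] S^6(Z)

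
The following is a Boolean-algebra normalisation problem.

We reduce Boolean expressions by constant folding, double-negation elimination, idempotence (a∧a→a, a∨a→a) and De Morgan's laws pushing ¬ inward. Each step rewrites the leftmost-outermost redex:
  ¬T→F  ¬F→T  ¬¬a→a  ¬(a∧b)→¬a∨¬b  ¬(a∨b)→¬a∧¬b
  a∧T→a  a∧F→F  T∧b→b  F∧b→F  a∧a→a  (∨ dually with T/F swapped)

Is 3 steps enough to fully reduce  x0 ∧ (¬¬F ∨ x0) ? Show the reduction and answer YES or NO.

  start: x0 ∧ (¬¬F ∨ x0)
  [1] x0 ∧ (F ∨ x0)
  [2] x0 ∧ x0
  [3] x0

Answer: YES — reaches normal form x0 in 3 ≤ 3 steps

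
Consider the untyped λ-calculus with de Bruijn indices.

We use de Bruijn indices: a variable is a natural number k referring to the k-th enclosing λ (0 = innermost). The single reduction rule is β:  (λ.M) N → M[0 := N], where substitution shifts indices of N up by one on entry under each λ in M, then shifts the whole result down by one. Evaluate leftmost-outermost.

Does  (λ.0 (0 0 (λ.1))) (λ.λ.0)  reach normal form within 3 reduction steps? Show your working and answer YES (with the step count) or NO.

  start: (λ.0 (0 0 (λ.1))) (λ.λ.0)
  step 1: (λ.λ.0) ((λ.λ.0) (λ.λ.0) (λ.λ.λ.0))
  step 2: λ.0

Answer: YES — reaches normal form λ.0 in 2 ≤ 3 steps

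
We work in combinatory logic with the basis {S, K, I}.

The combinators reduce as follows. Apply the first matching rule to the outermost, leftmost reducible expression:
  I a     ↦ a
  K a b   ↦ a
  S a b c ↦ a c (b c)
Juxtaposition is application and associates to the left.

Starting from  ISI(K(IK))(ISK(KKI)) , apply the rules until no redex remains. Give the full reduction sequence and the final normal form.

  start: ISI(K(IK))(ISK(KKI))
  →1  SI(K(IK))(ISK(KKI))
  →2  I(ISK(KKI))(K(IK)(ISK(KKI)))
  →3  ISK(KKI)(K(IK)(ISK(KKI)))
  →4  SK(KKI)(K(IK)(ISK(KKI)))
  →5  K(K(IK)(ISK(KKI)))(KKI(K(IK)(ISK(KKI))))
  →6  K(IK)(ISK(KKI))
  →7  IK
  →8  K

Answer: normal form = K  (in 8 steps)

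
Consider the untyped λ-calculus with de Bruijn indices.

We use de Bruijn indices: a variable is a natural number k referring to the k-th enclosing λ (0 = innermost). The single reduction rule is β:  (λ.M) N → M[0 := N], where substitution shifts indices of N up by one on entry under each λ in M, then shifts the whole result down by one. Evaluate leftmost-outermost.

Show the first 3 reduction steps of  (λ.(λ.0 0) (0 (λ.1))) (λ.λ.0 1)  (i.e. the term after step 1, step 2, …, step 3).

Answer: after 3 steps: (λ.0 (λ.λ.λ.0 1)) ((λ.λ.0 1) (λ.λ.λ.0 1))

Derivation:
  start: (λ.(λ.0 0) (0 (λ.1))) (λ.λ.0 1)
  →1  (λ.0 0) ((λ.λ.0 1) (λ.λ.λ.0 1))
  →2  (λ.λ.0 1) (λ.λ.λ.0 1) ((λ.λ.0 1) (λ.λ.λ.0 1))
  →3  (λ.0 (λ.λ.λ.0 1)) ((λ.λ.0 1) (λ.λ.λ.0 1))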